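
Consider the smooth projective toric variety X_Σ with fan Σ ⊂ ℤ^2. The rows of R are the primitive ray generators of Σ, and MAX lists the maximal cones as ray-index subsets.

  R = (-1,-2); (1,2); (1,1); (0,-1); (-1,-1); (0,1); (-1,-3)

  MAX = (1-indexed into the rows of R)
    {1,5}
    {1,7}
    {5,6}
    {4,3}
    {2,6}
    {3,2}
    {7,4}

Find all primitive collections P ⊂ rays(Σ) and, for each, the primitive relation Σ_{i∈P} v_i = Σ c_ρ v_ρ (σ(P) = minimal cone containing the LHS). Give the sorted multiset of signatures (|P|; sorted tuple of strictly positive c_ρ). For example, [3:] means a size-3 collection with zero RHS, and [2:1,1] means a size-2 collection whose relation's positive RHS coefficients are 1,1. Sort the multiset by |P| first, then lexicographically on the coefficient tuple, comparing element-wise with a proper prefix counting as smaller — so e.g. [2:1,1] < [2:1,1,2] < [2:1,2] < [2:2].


Minimal non-faces — 14 found among 7 rays, 7 max cones:

  P={1,2}:  v_{1} + v_{2} = 0  ⟹  sig = [2:]
  P={3,5}:  v_{3} + v_{5} = 0  ⟹  sig = [2:]
  P={4,6}:  v_{4} + v_{6} = 0  ⟹  sig = [2:]
  P={1,3}:  v_{1} + v_{3} = v_{4}  ⟹  sig = [2:1]
  P={1,4}:  v_{1} + v_{4} = v_{7}  ⟹  sig = [2:1]
  P={1,6}:  v_{1} + v_{6} = v_{5}  ⟹  sig = [2:1]
  P={2,4}:  v_{2} + v_{4} = v_{3}  ⟹  sig = [2:1]
  P={2,5}:  v_{2} + v_{5} = v_{6}  ⟹  sig = [2:1]
  P={2,7}:  v_{2} + v_{7} = v_{4}  ⟹  sig = [2:1]
  P={3,6}:  v_{3} + v_{6} = v_{2}  ⟹  sig = [2:1]
  P={4,5}:  v_{4} + v_{5} = v_{1}  ⟹  sig = [2:1]
  P={6,7}:  v_{6} + v_{7} = v_{1}  ⟹  sig = [2:1]
  P={3,7}:  v_{3} + v_{7} = 2·v_{4}  ⟹  sig = [2:2]
  P={5,7}:  v_{5} + v_{7} = 2·v_{1}  ⟹  sig = [2:2]

Signatures (|P|; sorted positive RHS coefficients), sorted:
[[2:], [2:], [2:], [2:1], [2:1], [2:1], [2:1], [2:1], [2:1], [2:1], [2:1], [2:1], [2:2], [2:2]]


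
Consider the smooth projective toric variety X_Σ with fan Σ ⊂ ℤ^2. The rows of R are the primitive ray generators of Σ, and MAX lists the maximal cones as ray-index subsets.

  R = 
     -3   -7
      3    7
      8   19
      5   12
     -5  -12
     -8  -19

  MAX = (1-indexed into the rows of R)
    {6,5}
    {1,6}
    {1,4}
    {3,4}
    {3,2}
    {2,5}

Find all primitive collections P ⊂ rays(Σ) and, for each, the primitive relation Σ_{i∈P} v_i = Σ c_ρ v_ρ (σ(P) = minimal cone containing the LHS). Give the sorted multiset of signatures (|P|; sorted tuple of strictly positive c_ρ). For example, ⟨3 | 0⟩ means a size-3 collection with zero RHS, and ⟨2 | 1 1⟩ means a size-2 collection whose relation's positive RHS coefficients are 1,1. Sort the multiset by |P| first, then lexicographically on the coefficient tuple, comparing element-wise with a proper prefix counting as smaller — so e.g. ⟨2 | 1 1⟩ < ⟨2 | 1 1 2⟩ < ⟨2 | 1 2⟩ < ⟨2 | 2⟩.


9 minimal non-faces of Δ(Σ) (on 6 rays):

  {1,2}:  v_{1} + v_{2} = 0  ⇒ sig = ⟨2 | 0⟩
  {3,6}:  v_{3} + v_{6} = 0  ⇒ sig = ⟨2 | 0⟩
  {4,5}:  v_{4} + v_{5} = 0  ⇒ sig = ⟨2 | 0⟩
  {1,3}:  v_{1} + v_{3} = v_{4}  ⇒ sig = ⟨2 | 1⟩
  {1,5}:  v_{1} + v_{5} = v_{6}  ⇒ sig = ⟨2 | 1⟩
  {2,4}:  v_{2} + v_{4} = v_{3}  ⇒ sig = ⟨2 | 1⟩
  {2,6}:  v_{2} + v_{6} = v_{5}  ⇒ sig = ⟨2 | 1⟩
  {3,5}:  v_{3} + v_{5} = v_{2}  ⇒ sig = ⟨2 | 1⟩
  {4,6}:  v_{4} + v_{6} = v_{1}  ⇒ sig = ⟨2 | 1⟩

Sorted signature multiset PRS(X):
[⟨2 | 0⟩, ⟨2 | 0⟩, ⟨2 | 0⟩, ⟨2 | 1⟩, ⟨2 | 1⟩, ⟨2 | 1⟩, ⟨2 | 1⟩, ⟨2 | 1⟩, ⟨2 | 1⟩]


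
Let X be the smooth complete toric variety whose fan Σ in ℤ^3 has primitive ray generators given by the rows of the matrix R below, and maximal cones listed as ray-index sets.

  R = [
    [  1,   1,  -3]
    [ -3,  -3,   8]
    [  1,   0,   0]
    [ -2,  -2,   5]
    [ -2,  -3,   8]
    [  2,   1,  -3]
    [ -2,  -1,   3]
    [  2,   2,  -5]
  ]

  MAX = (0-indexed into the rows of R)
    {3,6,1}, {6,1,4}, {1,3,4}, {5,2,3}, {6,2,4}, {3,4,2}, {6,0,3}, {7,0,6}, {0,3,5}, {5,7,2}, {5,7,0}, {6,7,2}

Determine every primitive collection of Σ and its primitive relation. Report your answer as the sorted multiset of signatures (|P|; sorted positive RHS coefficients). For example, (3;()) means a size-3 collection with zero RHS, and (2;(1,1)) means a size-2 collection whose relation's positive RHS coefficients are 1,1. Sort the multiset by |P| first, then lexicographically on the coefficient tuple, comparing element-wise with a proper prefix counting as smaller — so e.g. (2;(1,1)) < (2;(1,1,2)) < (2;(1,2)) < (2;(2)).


|primitive collections| = 12. Relations:

  P={3,7}:  v_{3} + v_{7} = 0  →  sig = (2;())
  P={5,6}:  v_{5} + v_{6} = 0  →  sig = (2;())
  P={0,1}:  v_{0} + v_{1} = v_{3}  →  sig = (2;(1))
  P={0,2}:  v_{0} + v_{2} = v_{5}  →  sig = (2;(1))
  P={1,2}:  v_{1} + v_{2} = v_{4}  →  sig = (2;(1))
  P={0,4}:  v_{0} + v_{4} = v_{2} + v_{3}  →  sig = (2;(1,1))
  P={1,5}:  v_{1} + v_{5} = v_{2} + v_{3}  →  sig = (2;(1,1))
  P={1,7}:  v_{1} + v_{7} = v_{2} + v_{6}  →  sig = (2;(1,1))
  P={4,5}:  v_{4} + v_{5} = 2·v_{2} + v_{3}  →  sig = (2;(1,2))
  P={4,7}:  v_{4} + v_{7} = 2·v_{2} + v_{6}  →  sig = (2;(1,2))
  P={2,3,6}:  v_{2} + v_{3} + v_{6} = v_{1}  →  sig = (3;(1))
  P={3,4,6}:  v_{3} + v_{4} + v_{6} = 2·v_{1}  →  sig = (3;(2))

Hence PRS(X_Σ) =
    |P|=2: 10 collections, coeffs (), (), (1), (1), (1), (1,1), (1,1), (1,1), (1,2), (1,2)
    |P|=3: 2 collections, coeffs (1), (2)


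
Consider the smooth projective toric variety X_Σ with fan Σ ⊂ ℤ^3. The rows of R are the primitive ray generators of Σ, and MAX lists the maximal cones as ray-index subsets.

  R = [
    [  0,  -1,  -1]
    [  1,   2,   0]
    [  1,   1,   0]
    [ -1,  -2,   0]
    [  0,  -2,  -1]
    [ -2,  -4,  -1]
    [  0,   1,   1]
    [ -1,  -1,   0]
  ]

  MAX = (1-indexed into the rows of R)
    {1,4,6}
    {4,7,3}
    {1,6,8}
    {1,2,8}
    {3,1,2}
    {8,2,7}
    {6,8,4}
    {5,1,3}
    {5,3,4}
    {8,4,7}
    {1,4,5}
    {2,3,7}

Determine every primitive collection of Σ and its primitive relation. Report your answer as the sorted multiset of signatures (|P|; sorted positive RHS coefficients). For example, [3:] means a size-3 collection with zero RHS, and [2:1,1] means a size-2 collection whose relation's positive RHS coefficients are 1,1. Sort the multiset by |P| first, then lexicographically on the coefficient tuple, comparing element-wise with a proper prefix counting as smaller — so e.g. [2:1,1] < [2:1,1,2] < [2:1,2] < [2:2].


Σ has 12 primitive collections:

  P={1,7}:  v_{1} + v_{7} = 0 ; sig = [2:]
  P={2,4}:  v_{2} + v_{4} = 0 ; sig = [2:]
  P={3,8}:  v_{3} + v_{8} = 0 ; sig = [2:]
  P={2,5}:  v_{2} + v_{5} = v_{1} + v_{3} ; sig = [2:1,1]
  P={2,6}:  v_{2} + v_{6} = v_{1} + v_{8} ; sig = [2:1,1]
  P={3,6}:  v_{3} + v_{6} = v_{1} + v_{4} ; sig = [2:1,1]
  P={5,7}:  v_{5} + v_{7} = v_{3} + v_{4} ; sig = [2:1,1]
  P={5,8}:  v_{5} + v_{8} = v_{1} + v_{4} ; sig = [2:1,1]
  P={6,7}:  v_{6} + v_{7} = v_{4} + v_{8} ; sig = [2:1,1]
  P={5,6}:  v_{5} + v_{6} = 2·v_{1} + 2·v_{4} ; sig = [2:2,2]
  P={1,3,4}:  v_{1} + v_{3} + v_{4} = v_{5} ; sig = [3:1]
  P={1,4,8}:  v_{1} + v_{4} + v_{8} = v_{6} ; sig = [3:1]

Signatures (|P|; sorted positive RHS coefficients), sorted:
{ [2:] ×3,  [2:1,1] ×6,  [2:2,2],  [3:1] ×2 }


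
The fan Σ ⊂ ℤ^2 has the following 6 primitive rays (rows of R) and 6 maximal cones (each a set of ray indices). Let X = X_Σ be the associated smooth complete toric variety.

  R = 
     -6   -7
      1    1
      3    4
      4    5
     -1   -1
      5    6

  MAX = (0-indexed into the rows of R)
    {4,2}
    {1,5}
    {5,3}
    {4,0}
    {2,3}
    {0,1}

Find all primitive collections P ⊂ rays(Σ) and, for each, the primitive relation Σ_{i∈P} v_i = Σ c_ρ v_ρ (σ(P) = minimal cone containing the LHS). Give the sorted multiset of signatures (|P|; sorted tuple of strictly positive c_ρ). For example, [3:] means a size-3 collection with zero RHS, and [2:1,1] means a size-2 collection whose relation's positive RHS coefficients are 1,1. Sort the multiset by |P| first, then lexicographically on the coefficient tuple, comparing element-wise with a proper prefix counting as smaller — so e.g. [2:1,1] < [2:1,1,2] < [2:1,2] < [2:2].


9 collections generate NE(X_Σ); each relation:

  {1,4}:  v_{1} + v_{4} = 0  so sig = [2:]
  {0,5}:  v_{0} + v_{5} = v_{4}  so sig = [2:1]
  {1,2}:  v_{1} + v_{2} = v_{3}  so sig = [2:1]
  {1,3}:  v_{1} + v_{3} = v_{5}  so sig = [2:1]
  {3,4}:  v_{3} + v_{4} = v_{2}  so sig = [2:1]
  {4,5}:  v_{4} + v_{5} = v_{3}  so sig = [2:1]
  {0,3}:  v_{0} + v_{3} = 2·v_{4}  so sig = [2:2]
  {2,5}:  v_{2} + v_{5} = 2·v_{3}  so sig = [2:2]
  {0,2}:  v_{0} + v_{2} = 3·v_{4}  so sig = [2:3]

Hence PRS(X_Σ) =
[[2:], [2:1], [2:1], [2:1], [2:1], [2:1], [2:2], [2:2], [2:3]]


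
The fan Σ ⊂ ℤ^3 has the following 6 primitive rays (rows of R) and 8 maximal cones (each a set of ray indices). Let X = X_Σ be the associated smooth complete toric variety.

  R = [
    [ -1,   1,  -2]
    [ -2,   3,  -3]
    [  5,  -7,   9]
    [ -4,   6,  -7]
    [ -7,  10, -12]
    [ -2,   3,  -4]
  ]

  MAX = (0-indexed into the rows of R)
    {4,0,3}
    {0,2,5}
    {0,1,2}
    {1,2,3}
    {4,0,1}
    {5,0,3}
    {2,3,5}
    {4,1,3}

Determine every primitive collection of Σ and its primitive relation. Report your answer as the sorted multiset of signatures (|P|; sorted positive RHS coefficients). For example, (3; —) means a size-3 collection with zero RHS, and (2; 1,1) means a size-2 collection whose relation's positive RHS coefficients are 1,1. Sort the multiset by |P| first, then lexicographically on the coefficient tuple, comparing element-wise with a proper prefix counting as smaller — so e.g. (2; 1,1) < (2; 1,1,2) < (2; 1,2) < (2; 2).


Minimal non-faces — 5 found among 6 rays, 8 max cones:

  P = {1,5}:  v_{1} + v_{5} = v_{3} ; sig = (2; 1)
  P = {2,4}:  v_{2} + v_{4} = v_{1} ; sig = (2; 1)
  P = {4,5}:  v_{4} + v_{5} = v_{0} + 2·v_{3} ; sig = (2; 1,2)
  P = {0,2,3}:  v_{0} + v_{2} + v_{3} = 0 ; sig = (3; —)
  P = {0,1,3}:  v_{0} + v_{1} + v_{3} = v_{4} ; sig = (3; 1)

so the primitive-relation signature multiset is
[(2; 1), (2; 1), (2; 1,2), (3; —), (3; 1)]


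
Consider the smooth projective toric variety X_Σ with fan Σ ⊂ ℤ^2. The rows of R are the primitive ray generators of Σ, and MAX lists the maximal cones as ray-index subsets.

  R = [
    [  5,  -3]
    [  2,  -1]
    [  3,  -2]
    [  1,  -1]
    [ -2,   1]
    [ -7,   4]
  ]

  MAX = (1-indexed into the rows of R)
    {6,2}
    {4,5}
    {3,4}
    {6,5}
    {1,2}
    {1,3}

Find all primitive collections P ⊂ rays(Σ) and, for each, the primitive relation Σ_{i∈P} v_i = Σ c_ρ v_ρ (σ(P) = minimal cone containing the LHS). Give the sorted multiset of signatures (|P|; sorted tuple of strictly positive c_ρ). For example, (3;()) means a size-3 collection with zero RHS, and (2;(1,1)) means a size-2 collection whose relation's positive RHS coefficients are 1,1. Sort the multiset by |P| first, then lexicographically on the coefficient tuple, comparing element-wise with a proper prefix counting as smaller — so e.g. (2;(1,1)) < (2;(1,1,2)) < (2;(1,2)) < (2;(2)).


Σ has 9 primitive collections:

  P={2,5}:  v_{2} + v_{5} = 0  ⟹  sig = (2;())
  P={1,5}:  v_{1} + v_{5} = v_{3}  ⟹  sig = (2;(1))
  P={1,6}:  v_{1} + v_{6} = v_{5}  ⟹  sig = (2;(1))
  P={2,3}:  v_{2} + v_{3} = v_{1}  ⟹  sig = (2;(1))
  P={2,4}:  v_{2} + v_{4} = v_{3}  ⟹  sig = (2;(1))
  P={3,5}:  v_{3} + v_{5} = v_{4}  ⟹  sig = (2;(1))
  P={1,4}:  v_{1} + v_{4} = 2·v_{3}  ⟹  sig = (2;(2))
  P={3,6}:  v_{3} + v_{6} = 2·v_{5}  ⟹  sig = (2;(2))
  P={4,6}:  v_{4} + v_{6} = 3·v_{5}  ⟹  sig = (2;(3))

so the primitive-relation signature multiset is
    (2;())
    (2;(1))
    (2;(1))
    (2;(1))
    (2;(1))
    (2;(1))
    (2;(2))
    (2;(2))
    (2;(3))


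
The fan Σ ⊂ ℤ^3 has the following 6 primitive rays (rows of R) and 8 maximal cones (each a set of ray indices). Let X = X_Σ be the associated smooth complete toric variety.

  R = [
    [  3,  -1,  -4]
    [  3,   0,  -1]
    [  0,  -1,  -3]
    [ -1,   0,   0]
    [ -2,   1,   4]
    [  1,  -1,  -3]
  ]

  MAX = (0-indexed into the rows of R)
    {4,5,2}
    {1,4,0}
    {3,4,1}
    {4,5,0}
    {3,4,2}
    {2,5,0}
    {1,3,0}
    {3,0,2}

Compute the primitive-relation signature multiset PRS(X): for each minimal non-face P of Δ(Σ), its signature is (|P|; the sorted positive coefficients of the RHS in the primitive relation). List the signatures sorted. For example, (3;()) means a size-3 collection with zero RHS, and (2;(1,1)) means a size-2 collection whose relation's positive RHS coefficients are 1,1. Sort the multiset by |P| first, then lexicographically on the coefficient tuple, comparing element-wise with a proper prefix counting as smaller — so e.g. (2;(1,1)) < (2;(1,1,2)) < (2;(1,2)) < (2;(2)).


Minimal non-faces — 5 found among 6 rays, 8 max cones:

  P={1,2}:  v_{1} + v_{2} = v_{0} — sig = (2;(1))
  P={3,5}:  v_{3} + v_{5} = v_{2} — sig = (2;(1))
  P={1,5}:  v_{1} + v_{5} = 2·v_{0} + v_{4} — sig = (2;(1,2))
  P={0,3,4}:  v_{0} + v_{3} + v_{4} = 0 — sig = (3;())
  P={0,2,4}:  v_{0} + v_{2} + v_{4} = v_{5} — sig = (3;(1))

Signatures (|P|; sorted positive RHS coefficients), sorted:
    (2;(1))
    (2;(1))
    (2;(1,2))
    (3;())
    (3;(1))


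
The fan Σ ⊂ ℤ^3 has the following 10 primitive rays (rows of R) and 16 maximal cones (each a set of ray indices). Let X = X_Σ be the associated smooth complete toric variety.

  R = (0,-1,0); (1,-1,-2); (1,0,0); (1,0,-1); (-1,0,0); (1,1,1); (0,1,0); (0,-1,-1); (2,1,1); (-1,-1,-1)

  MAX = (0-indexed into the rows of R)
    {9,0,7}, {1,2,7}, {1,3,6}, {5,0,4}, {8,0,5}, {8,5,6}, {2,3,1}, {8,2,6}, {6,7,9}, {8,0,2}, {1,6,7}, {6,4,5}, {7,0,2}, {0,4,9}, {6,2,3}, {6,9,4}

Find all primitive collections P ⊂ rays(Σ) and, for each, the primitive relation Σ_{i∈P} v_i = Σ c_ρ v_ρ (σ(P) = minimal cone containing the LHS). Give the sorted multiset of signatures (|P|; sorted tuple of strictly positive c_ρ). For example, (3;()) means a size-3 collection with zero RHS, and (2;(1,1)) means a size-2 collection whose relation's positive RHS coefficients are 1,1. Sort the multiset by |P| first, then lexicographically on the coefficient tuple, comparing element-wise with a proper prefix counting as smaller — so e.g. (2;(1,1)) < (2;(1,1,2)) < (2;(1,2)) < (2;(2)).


23 collections generate NE(X_Σ); each relation:

  • {0,6}:  v_{0} + v_{6} = 0  ⟹  sig = (2;())
  • {2,4}:  v_{2} + v_{4} = 0  ⟹  sig = (2;())
  • {5,9}:  v_{5} + v_{9} = 0  ⟹  sig = (2;())
  • {2,5}:  v_{2} + v_{5} = v_{8}  ⟹  sig = (2;(1))
  • {2,9}:  v_{2} + v_{9} = v_{7}  ⟹  sig = (2;(1))
  • {3,7}:  v_{3} + v_{7} = v_{1}  ⟹  sig = (2;(1))
  • {4,7}:  v_{4} + v_{7} = v_{9}  ⟹  sig = (2;(1))
  • {4,8}:  v_{4} + v_{8} = v_{5}  ⟹  sig = (2;(1))
  • {5,7}:  v_{5} + v_{7} = v_{2}  ⟹  sig = (2;(1))
  • {8,9}:  v_{8} + v_{9} = v_{2}  ⟹  sig = (2;(1))
  • {0,3}:  v_{0} + v_{3} = v_{2} + v_{7}  ⟹  sig = (2;(1,1))
  • {1,5}:  v_{1} + v_{5} = v_{2} + v_{3}  ⟹  sig = (2;(1,1))
  • {3,4}:  v_{3} + v_{4} = v_{6} + v_{7}  ⟹  sig = (2;(1,1))
  • {0,1}:  v_{0} + v_{1} = v_{2} + 2·v_{7}  ⟹  sig = (2;(1,2))
  • {1,4}:  v_{1} + v_{4} = v_{6} + 2·v_{7}  ⟹  sig = (2;(1,2))
  • {1,8}:  v_{1} + v_{8} = 2·v_{2} + v_{3}  ⟹  sig = (2;(1,2))
  • {3,5}:  v_{3} + v_{5} = 2·v_{2} + v_{6}  ⟹  sig = (2;(1,2))
  • {3,9}:  v_{3} + v_{9} = v_{6} + 2·v_{7}  ⟹  sig = (2;(1,2))
  • {1,9}:  v_{1} + v_{9} = v_{6} + 3·v_{7}  ⟹  sig = (2;(1,3))
  • {3,8}:  v_{3} + v_{8} = 3·v_{2} + v_{6}  ⟹  sig = (2;(1,3))
  • {7,8}:  v_{7} + v_{8} = 2·v_{2}  ⟹  sig = (2;(2))
  • {2,6,7}:  v_{2} + v_{6} + v_{7} = v_{3}  ⟹  sig = (3;(1))
  • {1,2,6}:  v_{1} + v_{2} + v_{6} = 2·v_{3}  ⟹  sig = (3;(2))

Hence PRS(X_Σ) =
[(2;()), (2;()), (2;()), (2;(1)), (2;(1)), (2;(1)), (2;(1)), (2;(1)), (2;(1)), (2;(1)), (2;(1,1)), (2;(1,1)), (2;(1,1)), (2;(1,2)), (2;(1,2)), (2;(1,2)), (2;(1,2)), (2;(1,2)), (2;(1,3)), (2;(1,3)), (2;(2)), (3;(1)), (3;(2))]


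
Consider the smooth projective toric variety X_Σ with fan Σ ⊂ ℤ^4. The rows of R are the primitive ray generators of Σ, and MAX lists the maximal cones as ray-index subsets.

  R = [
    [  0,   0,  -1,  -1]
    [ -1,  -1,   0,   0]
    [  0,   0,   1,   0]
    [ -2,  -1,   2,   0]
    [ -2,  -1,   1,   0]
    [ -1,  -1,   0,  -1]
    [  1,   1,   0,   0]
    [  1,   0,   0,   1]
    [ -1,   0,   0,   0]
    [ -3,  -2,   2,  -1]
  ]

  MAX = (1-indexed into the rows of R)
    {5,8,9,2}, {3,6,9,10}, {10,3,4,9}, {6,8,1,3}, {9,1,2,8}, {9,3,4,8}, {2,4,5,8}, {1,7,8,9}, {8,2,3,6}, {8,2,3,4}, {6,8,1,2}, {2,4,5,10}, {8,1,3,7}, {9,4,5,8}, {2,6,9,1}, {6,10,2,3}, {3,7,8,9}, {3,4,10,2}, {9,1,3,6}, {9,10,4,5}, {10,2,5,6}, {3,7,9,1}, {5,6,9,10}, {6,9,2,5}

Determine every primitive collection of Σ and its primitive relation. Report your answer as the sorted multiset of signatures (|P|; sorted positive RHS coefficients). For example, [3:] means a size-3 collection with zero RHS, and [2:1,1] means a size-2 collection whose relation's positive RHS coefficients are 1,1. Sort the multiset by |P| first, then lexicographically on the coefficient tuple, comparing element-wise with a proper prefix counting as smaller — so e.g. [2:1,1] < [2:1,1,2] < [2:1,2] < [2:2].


18 minimal non-faces of Δ(Σ) (on 10 rays):

  • {2,7}:  v_{2} + v_{7} = 0  so sig = [2:]
  • {3,5}:  v_{3} + v_{5} = v_{4}  so sig = [2:1]
  • {4,6}:  v_{4} + v_{6} = v_{10}  so sig = [2:1]
  • {1,5}:  v_{1} + v_{5} = v_{6} + v_{9}  so sig = [2:1,1]
  • {5,7}:  v_{5} + v_{7} = v_{3} + v_{9}  so sig = [2:1,1]
  • {6,7}:  v_{6} + v_{7} = v_{1} + v_{3}  so sig = [2:1,1]
  • {1,4}:  v_{1} + v_{4} = v_{3} + v_{6} + v_{9}  so sig = [2:1,1,1]
  • {1,10}:  v_{1} + v_{10} = v_{3} + 2·v_{6} + v_{9}  so sig = [2:1,1,2]
  • {7,10}:  v_{7} + v_{10} = 2·v_{3} + v_{6} + v_{9}  so sig = [2:1,1,2]
  • {4,7}:  v_{4} + v_{7} = 2·v_{3} + v_{9}  so sig = [2:1,2]
  • {8,10}:  v_{8} + v_{10} = 2·v_{2} + 2·v_{3}  so sig = [2:2,2]
  • {1,2,3}:  v_{1} + v_{2} + v_{3} = v_{6}  so sig = [3:1]
  • {2,3,9}:  v_{2} + v_{3} + v_{9} = v_{5}  so sig = [3:1]
  • {6,8,9}:  v_{6} + v_{8} + v_{9} = v_{2}  so sig = [3:1]
  • {2,9,10}:  v_{2} + v_{9} + v_{10} = 2·v_{5} + v_{6}  so sig = [3:1,2]
  • {5,6,8}:  v_{5} + v_{6} + v_{8} = 2·v_{2} + v_{3}  so sig = [3:1,2]
  • {2,4,9}:  v_{2} + v_{4} + v_{9} = 2·v_{5}  so sig = [3:2]
  • {1,3,8,9}:  v_{1} + v_{3} + v_{8} + v_{9} = 0  so sig = [4:]

so the primitive-relation signature multiset is
[[2:], [2:1], [2:1], [2:1,1], [2:1,1], [2:1,1], [2:1,1,1], [2:1,1,2], [2:1,1,2], [2:1,2], [2:2,2], [3:1], [3:1], [3:1], [3:1,2], [3:1,2], [3:2], [4:]]


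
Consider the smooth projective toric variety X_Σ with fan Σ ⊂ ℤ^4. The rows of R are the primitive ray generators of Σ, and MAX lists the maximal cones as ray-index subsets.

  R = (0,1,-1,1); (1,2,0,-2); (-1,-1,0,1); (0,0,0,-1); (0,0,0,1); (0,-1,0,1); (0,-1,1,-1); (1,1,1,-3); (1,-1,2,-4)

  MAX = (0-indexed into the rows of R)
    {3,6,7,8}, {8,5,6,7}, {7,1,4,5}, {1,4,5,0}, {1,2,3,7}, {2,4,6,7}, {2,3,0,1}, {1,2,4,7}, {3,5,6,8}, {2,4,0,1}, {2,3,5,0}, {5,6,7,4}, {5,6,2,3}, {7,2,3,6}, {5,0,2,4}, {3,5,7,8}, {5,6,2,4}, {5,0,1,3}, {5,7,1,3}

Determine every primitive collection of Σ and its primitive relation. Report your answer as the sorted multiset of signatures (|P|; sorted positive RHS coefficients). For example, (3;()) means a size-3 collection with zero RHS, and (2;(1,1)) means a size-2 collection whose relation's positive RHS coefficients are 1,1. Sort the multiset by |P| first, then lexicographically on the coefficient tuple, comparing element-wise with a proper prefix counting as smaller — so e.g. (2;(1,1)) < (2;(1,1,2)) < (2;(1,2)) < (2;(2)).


Σ has 11 primitive collections:

  P = {0,6}:  v_{0} + v_{6} = 0  →  sig = (2;())
  P = {3,4}:  v_{3} + v_{4} = 0  →  sig = (2;())
  P = {0,7}:  v_{0} + v_{7} = v_{1}  →  sig = (2;(1))
  P = {1,6}:  v_{1} + v_{6} = v_{7}  →  sig = (2;(1))
  P = {0,8}:  v_{0} + v_{8} = v_{3} + v_{5} + v_{7}  →  sig = (2;(1,1,1))
  P = {4,8}:  v_{4} + v_{8} = v_{5} + v_{6} + v_{7}  →  sig = (2;(1,1,1))
  P = {1,8}:  v_{1} + v_{8} = v_{3} + v_{5} + 2·v_{7}  →  sig = (2;(1,1,2))
  P = {2,8}:  v_{2} + v_{8} = v_{3} + 2·v_{6}  →  sig = (2;(1,2))
  P = {1,2,5}:  v_{1} + v_{2} + v_{5} = 0  →  sig = (3;())
  P = {2,5,7}:  v_{2} + v_{5} + v_{7} = v_{6}  →  sig = (3;(1))
  P = {3,5,6,7}:  v_{3} + v_{5} + v_{6} + v_{7} = v_{8}  →  sig = (4;(1))

Signatures (|P|; sorted positive RHS coefficients), sorted:
[(2;()), (2;()), (2;(1)), (2;(1)), (2;(1,1,1)), (2;(1,1,1)), (2;(1,1,2)), (2;(1,2)), (3;()), (3;(1)), (4;(1))]


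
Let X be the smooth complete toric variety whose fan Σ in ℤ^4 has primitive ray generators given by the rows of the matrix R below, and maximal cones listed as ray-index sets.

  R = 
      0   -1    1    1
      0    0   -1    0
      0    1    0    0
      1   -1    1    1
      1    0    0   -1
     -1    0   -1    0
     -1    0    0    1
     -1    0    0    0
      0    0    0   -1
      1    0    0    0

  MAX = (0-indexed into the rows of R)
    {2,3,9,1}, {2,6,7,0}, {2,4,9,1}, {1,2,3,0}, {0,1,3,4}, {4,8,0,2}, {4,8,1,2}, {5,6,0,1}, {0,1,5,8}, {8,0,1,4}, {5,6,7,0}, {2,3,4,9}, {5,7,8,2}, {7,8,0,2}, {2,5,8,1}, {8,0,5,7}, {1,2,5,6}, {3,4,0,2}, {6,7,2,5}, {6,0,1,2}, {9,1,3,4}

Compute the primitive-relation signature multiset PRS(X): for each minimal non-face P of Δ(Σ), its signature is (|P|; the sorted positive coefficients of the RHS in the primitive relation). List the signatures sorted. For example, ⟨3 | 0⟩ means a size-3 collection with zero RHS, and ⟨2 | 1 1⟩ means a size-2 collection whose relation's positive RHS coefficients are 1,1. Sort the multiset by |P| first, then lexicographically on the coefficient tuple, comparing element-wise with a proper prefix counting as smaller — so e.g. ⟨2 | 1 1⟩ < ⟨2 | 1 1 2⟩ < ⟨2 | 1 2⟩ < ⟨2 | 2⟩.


The 18 primitive collections of Σ (r=10, n=4):

  P = {4,6}:  v_{4} + v_{6} = 0  →  sig = ⟨2 | 0⟩
  P = {7,9}:  v_{7} + v_{9} = 0  →  sig = ⟨2 | 0⟩
  P = {0,9}:  v_{0} + v_{9} = v_{3}  →  sig = ⟨2 | 1⟩
  P = {1,7}:  v_{1} + v_{7} = v_{5}  →  sig = ⟨2 | 1⟩
  P = {3,7}:  v_{3} + v_{7} = v_{0}  →  sig = ⟨2 | 1⟩
  P = {4,7}:  v_{4} + v_{7} = v_{8}  →  sig = ⟨2 | 1⟩
  P = {5,9}:  v_{5} + v_{9} = v_{1}  →  sig = ⟨2 | 1⟩
  P = {6,8}:  v_{6} + v_{8} = v_{7}  →  sig = ⟨2 | 1⟩
  P = {8,9}:  v_{8} + v_{9} = v_{4}  →  sig = ⟨2 | 1⟩
  P = {3,5}:  v_{3} + v_{5} = v_{0} + v_{1}  →  sig = ⟨2 | 1 1⟩
  P = {3,8}:  v_{3} + v_{8} = v_{0} + v_{4}  →  sig = ⟨2 | 1 1⟩
  P = {4,5}:  v_{4} + v_{5} = v_{1} + v_{8}  →  sig = ⟨2 | 1 1⟩
  P = {6,9}:  v_{6} + v_{9} = v_{0} + v_{1} + v_{2}  →  sig = ⟨2 | 1 1 1⟩
  P = {3,6}:  v_{3} + v_{6} = 2·v_{0} + v_{1} + v_{2}  →  sig = ⟨2 | 1 1 2⟩
  P = {0,2,5}:  v_{0} + v_{2} + v_{5} = v_{6}  →  sig = ⟨3 | 1⟩
  P = {0,1,2,8}:  v_{0} + v_{1} + v_{2} + v_{8} = 0  →  sig = ⟨4 | 0⟩
  P = {0,1,2,4}:  v_{0} + v_{1} + v_{2} + v_{4} = v_{9}  →  sig = ⟨4 | 1⟩
  P = {1,2,3,4}:  v_{1} + v_{2} + v_{3} + v_{4} = 2·v_{9}  →  sig = ⟨4 | 2⟩

Hence PRS(X_Σ) =
    ⟨2 | 0⟩
    ⟨2 | 0⟩
    ⟨2 | 1⟩
    ⟨2 | 1⟩
    ⟨2 | 1⟩
    ⟨2 | 1⟩
    ⟨2 | 1⟩
    ⟨2 | 1⟩
    ⟨2 | 1⟩
    ⟨2 | 1 1⟩
    ⟨2 | 1 1⟩
    ⟨2 | 1 1⟩
    ⟨2 | 1 1 1⟩
    ⟨2 | 1 1 2⟩
    ⟨3 | 1⟩
    ⟨4 | 0⟩
    ⟨4 | 1⟩
    ⟨4 | 2⟩


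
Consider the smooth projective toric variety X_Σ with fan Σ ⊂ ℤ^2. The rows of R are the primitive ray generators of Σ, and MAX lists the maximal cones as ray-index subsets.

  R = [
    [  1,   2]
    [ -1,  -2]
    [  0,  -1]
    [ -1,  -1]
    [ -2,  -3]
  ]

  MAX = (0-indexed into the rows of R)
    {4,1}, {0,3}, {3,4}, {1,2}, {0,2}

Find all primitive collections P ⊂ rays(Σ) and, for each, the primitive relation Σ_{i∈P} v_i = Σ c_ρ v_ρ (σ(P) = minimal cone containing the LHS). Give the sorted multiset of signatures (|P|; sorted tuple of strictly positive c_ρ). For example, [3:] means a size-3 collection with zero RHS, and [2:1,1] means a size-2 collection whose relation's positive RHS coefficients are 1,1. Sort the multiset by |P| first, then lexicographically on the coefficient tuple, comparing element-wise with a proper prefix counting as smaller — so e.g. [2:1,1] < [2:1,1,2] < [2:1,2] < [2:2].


|primitive collections| = 5. Relations:

  • {0,1}:  v_{0} + v_{1} = 0  ⇒ sig = [2:]
  • {0,4}:  v_{0} + v_{4} = v_{3}  ⇒ sig = [2:1]
  • {1,3}:  v_{1} + v_{3} = v_{4}  ⇒ sig = [2:1]
  • {2,3}:  v_{2} + v_{3} = v_{1}  ⇒ sig = [2:1]
  • {2,4}:  v_{2} + v_{4} = 2·v_{1}  ⇒ sig = [2:2]

Sorted signature multiset PRS(X):
[[2:], [2:1], [2:1], [2:1], [2:2]]


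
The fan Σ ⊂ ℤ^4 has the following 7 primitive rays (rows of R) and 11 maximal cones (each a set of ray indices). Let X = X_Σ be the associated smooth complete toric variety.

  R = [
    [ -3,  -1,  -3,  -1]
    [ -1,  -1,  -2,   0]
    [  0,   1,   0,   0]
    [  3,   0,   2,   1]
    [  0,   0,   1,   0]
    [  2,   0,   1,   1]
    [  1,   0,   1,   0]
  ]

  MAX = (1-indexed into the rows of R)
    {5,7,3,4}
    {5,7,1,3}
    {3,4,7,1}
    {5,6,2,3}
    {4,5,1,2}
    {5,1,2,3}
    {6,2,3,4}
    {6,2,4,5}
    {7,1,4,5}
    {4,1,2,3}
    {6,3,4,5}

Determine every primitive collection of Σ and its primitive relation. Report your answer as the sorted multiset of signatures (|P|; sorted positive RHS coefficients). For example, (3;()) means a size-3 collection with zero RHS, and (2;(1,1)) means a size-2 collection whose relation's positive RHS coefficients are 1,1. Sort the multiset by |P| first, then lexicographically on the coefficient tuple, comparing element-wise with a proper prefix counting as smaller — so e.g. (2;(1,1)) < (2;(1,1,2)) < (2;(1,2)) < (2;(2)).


Primitive collections (5):

  P = {1,6}:  v_{1} + v_{6} = v_{2}  ⇒ sig = (2;(1))
  P = {6,7}:  v_{6} + v_{7} = v_{4}  ⇒ sig = (2;(1))
  P = {2,7}:  v_{2} + v_{7} = v_{1} + v_{4}  ⇒ sig = (2;(1,1))
  P = {1,3,4,5}:  v_{1} + v_{3} + v_{4} + v_{5} = 0  ⇒ sig = (4;())
  P = {2,3,4,5}:  v_{2} + v_{3} + v_{4} + v_{5} = v_{6}  ⇒ sig = (4;(1))

Signatures (|P|; sorted positive RHS coefficients), sorted:
    |P|=2: 3 collections, coeffs (1), (1), (1,1)
    |P|=4: 2 collections, coeffs (), (1)


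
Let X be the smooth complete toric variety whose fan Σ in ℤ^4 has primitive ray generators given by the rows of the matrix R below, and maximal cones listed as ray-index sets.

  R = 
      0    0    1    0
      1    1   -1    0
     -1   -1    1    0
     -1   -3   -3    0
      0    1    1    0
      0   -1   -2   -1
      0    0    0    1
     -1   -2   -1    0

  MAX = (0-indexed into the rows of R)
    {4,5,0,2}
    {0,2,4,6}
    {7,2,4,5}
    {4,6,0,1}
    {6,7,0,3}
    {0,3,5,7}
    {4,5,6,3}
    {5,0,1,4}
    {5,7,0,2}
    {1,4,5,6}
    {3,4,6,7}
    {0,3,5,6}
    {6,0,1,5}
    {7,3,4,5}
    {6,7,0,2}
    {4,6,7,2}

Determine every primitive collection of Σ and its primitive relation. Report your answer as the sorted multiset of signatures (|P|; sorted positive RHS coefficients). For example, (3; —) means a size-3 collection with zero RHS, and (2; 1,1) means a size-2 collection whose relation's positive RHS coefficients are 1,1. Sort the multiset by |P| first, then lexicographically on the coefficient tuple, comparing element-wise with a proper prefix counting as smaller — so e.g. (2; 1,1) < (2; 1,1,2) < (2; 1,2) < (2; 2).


Σ has 9 primitive collections:

  • {1,2}:  v_{1} + v_{2} = 0  ⟹  sig = (2; —)
  • {1,7}:  v_{1} + v_{7} = v_{5} + v_{6}  ⟹  sig = (2; 1,1)
  • {2,3}:  v_{2} + v_{3} = 2·v_{7}  ⟹  sig = (2; 2)
  • {1,3}:  v_{1} + v_{3} = 2·v_{5} + 2·v_{6}  ⟹  sig = (2; 2,2)
  • {0,3,4}:  v_{0} + v_{3} + v_{4} = v_{7}  ⟹  sig = (3; 1)
  • {0,4,7}:  v_{0} + v_{4} + v_{7} = v_{2}  ⟹  sig = (3; 1)
  • {2,5,6}:  v_{2} + v_{5} + v_{6} = v_{7}  ⟹  sig = (3; 1)
  • {5,6,7}:  v_{5} + v_{6} + v_{7} = v_{3}  ⟹  sig = (3; 1)
  • {0,4,5,6}:  v_{0} + v_{4} + v_{5} + v_{6} = 0  ⟹  sig = (4; —)

so the primitive-relation signature multiset is
    (2; —)
    (2; 1,1)
    (2; 2)
    (2; 2,2)
    (3; 1)
    (3; 1)
    (3; 1)
    (3; 1)
    (4; —)


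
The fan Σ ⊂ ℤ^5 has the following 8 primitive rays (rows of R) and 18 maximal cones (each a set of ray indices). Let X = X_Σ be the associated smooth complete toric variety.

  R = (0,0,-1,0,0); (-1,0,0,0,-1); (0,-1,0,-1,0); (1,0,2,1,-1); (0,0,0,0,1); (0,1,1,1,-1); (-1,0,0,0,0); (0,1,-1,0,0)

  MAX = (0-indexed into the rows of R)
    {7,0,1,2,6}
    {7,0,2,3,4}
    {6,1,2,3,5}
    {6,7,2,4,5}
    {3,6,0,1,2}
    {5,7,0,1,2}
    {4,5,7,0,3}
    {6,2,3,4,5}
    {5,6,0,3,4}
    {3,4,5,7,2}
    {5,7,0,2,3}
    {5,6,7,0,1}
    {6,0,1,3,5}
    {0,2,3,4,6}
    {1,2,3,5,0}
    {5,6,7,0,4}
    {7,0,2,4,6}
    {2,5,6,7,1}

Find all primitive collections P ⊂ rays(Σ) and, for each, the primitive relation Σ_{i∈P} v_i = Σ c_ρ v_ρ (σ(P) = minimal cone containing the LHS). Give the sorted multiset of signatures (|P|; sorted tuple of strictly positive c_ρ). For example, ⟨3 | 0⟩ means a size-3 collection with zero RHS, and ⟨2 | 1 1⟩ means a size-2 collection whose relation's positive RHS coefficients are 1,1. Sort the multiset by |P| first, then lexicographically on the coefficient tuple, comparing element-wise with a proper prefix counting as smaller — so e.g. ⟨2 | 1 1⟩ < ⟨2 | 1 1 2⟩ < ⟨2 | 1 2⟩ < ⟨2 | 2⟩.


The 5 primitive collections of Σ (r=8, n=5):

  • {1,4}:  v_{1} + v_{4} = v_{6}  →  sig = ⟨2 | 1⟩
  • {3,6,7}:  v_{3} + v_{6} + v_{7} = v_{5}  →  sig = ⟨3 | 1⟩
  • {1,3,7}:  v_{1} + v_{3} + v_{7} = v_{0} + v_{2} + 2·v_{5}  →  sig = ⟨3 | 1 1 2⟩
  • {0,2,4,5}:  v_{0} + v_{2} + v_{4} + v_{5} = 0  →  sig = ⟨4 | 0⟩
  • {0,2,5,6}:  v_{0} + v_{2} + v_{5} + v_{6} = v_{1}  →  sig = ⟨4 | 1⟩

so the primitive-relation signature multiset is
[⟨2 | 1⟩, ⟨3 | 1⟩, ⟨3 | 1 1 2⟩, ⟨4 | 0⟩, ⟨4 | 1⟩]


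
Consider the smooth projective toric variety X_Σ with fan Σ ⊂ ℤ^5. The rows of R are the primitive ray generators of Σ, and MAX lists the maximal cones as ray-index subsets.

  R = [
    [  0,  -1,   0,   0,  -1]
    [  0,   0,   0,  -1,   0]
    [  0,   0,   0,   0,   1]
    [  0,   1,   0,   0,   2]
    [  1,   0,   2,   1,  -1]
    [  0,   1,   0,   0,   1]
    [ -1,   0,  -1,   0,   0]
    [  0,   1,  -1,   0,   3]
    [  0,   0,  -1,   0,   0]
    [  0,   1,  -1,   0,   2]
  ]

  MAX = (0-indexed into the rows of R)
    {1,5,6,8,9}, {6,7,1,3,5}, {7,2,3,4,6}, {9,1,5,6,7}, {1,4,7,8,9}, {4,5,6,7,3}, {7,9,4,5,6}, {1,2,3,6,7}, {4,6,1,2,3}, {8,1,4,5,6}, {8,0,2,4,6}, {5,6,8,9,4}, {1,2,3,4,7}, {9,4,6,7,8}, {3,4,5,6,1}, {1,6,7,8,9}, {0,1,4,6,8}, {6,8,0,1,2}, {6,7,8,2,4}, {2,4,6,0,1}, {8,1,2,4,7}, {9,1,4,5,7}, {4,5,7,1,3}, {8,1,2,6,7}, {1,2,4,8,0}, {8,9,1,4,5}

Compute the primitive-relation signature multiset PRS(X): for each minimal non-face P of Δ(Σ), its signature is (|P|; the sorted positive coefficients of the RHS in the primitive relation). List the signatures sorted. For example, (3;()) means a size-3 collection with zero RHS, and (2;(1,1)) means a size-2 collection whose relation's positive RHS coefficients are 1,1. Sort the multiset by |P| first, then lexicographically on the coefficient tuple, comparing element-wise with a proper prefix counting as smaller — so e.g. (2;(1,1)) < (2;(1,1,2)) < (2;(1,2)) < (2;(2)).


Σ has 12 primitive collections:

  P = {0,5}:  v_{0} + v_{5} = 0  so sig = (2;())
  P = {0,3}:  v_{0} + v_{3} = v_{2}  so sig = (2;(1))
  P = {2,5}:  v_{2} + v_{5} = v_{3}  so sig = (2;(1))
  P = {2,9}:  v_{2} + v_{9} = v_{7}  so sig = (2;(1))
  P = {3,8}:  v_{3} + v_{8} = v_{9}  so sig = (2;(1))
  P = {0,9}:  v_{0} + v_{9} = v_{2} + v_{8}  so sig = (2;(1,1))
  P = {3,9}:  v_{3} + v_{9} = v_{5} + v_{7}  so sig = (2;(1,1))
  P = {0,7}:  v_{0} + v_{7} = 2·v_{2} + v_{8}  so sig = (2;(1,2))
  P = {5,7,8}:  v_{5} + v_{7} + v_{8} = 2·v_{9}  so sig = (3;(2))
  P = {1,4,6,7}:  v_{1} + v_{4} + v_{6} + v_{7} = v_{3}  so sig = (4;(1))
  P = {1,4,6,9}:  v_{1} + v_{4} + v_{6} + v_{9} = v_{5}  so sig = (4;(1))
  P = {1,2,4,6,8}:  v_{1} + v_{2} + v_{4} + v_{6} + v_{8} = 0  so sig = (5;())

Hence PRS(X_Σ) =
[(2;()), (2;(1)), (2;(1)), (2;(1)), (2;(1)), (2;(1,1)), (2;(1,1)), (2;(1,2)), (3;(2)), (4;(1)), (4;(1)), (5;())]


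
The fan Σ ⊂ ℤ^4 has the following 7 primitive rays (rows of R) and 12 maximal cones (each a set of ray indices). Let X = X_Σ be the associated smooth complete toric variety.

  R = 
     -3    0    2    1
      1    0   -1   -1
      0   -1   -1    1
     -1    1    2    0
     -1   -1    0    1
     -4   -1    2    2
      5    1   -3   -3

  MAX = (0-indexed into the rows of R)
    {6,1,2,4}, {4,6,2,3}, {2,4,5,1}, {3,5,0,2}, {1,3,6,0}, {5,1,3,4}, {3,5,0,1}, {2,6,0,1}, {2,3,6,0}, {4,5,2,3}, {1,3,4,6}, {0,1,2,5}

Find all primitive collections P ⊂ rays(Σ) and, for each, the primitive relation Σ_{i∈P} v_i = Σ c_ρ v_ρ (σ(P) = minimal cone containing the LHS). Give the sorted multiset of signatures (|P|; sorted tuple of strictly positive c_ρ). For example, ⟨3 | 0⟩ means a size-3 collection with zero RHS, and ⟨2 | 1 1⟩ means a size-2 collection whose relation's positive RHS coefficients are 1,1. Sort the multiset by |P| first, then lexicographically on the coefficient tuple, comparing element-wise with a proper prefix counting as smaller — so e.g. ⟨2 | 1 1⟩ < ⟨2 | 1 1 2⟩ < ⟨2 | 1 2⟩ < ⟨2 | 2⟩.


|primitive collections| = 3. Relations:

  P={0,4}:  v_{0} + v_{4} = v_{5}  so sig = ⟨2 | 1⟩
  P={5,6}:  v_{5} + v_{6} = v_{1}  so sig = ⟨2 | 1⟩
  P={1,2,3}:  v_{1} + v_{2} + v_{3} = 0  so sig = ⟨3 | 0⟩

Signatures (|P|; sorted positive RHS coefficients), sorted:
{ ⟨2 | 1⟩ ×2,  ⟨3 | 0⟩ }


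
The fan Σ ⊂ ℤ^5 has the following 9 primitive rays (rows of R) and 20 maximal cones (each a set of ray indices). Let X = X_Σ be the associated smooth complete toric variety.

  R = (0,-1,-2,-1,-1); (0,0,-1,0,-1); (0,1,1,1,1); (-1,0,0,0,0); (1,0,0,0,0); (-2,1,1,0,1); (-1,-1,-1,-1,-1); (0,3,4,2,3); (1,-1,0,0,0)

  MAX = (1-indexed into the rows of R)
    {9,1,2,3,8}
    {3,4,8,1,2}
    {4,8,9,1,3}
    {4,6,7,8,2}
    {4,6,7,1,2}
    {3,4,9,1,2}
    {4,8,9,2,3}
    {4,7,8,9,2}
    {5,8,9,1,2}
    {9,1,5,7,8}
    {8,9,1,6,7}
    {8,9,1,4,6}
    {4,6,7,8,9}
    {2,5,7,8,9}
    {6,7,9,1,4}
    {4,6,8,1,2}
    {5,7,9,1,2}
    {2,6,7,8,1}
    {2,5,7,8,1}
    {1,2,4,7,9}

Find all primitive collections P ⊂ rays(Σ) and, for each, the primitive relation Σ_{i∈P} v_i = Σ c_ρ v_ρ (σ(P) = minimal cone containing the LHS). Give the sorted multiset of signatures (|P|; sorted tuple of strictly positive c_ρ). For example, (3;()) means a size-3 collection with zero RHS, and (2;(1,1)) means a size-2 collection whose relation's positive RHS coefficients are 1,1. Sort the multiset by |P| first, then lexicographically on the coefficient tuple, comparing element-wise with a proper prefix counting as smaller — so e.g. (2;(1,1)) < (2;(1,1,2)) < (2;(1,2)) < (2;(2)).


9 collections generate NE(X_Σ); each relation:

  P = {4,5}:  v_{4} + v_{5} = 0 ; sig = (2;())
  P = {3,7}:  v_{3} + v_{7} = v_{4} ; sig = (2;(1))
  P = {5,6}:  v_{5} + v_{6} = v_{1} + v_{7} + v_{8} ; sig = (2;(1,1,1))
  P = {3,5}:  v_{3} + v_{5} = v_{1} + v_{2} + v_{8} + v_{9} ; sig = (2;(1,1,1,1))
  P = {3,6}:  v_{3} + v_{6} = v_{1} + 2·v_{4} + v_{8} ; sig = (2;(1,1,2))
  P = {2,6,9}:  v_{2} + v_{6} + v_{9} = v_{4} ; sig = (3;(1))
  P = {1,4,7,8}:  v_{1} + v_{4} + v_{7} + v_{8} = v_{6} ; sig = (4;(1))
  P = {1,2,7,8,9}:  v_{1} + v_{2} + v_{7} + v_{8} + v_{9} = 0 ; sig = (5;())
  P = {1,2,4,8,9}:  v_{1} + v_{2} + v_{4} + v_{8} + v_{9} = v_{3} ; sig = (5;(1))

Hence PRS(X_Σ) =
    |P|=2: 5 collections, coeffs (), (1), (1,1,1), (1,1,1,1), (1,1,2)
    |P|=3: 1 collection, coeffs (1)
    |P|=4: 1 collection, coeffs (1)
    |P|=5: 2 collections, coeffs (), (1)


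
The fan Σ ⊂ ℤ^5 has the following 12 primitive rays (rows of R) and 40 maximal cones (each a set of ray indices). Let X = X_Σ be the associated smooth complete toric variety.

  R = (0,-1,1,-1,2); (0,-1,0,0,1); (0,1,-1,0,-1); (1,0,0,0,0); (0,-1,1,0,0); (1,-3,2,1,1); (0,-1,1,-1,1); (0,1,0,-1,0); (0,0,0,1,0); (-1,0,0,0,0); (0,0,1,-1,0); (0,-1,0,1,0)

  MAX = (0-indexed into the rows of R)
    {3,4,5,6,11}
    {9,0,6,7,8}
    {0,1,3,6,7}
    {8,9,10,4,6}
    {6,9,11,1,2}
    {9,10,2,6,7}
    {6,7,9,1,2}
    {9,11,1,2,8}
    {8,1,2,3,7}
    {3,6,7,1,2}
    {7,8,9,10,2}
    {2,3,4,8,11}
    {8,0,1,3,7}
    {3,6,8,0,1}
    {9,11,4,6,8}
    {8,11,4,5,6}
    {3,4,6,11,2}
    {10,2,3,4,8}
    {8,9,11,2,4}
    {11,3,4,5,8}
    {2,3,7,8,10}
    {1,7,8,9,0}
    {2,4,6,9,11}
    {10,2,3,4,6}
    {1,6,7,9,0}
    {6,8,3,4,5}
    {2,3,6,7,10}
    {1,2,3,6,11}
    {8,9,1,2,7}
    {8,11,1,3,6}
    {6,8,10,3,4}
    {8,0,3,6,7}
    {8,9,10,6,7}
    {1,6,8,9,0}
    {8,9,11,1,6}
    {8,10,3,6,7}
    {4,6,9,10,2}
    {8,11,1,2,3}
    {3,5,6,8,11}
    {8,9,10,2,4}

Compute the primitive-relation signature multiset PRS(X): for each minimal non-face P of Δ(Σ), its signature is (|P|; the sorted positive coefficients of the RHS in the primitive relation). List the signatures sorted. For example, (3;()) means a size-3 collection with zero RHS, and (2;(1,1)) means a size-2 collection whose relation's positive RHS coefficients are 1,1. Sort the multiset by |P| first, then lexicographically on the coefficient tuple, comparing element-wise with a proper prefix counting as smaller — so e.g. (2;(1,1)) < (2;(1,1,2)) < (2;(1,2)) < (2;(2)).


Primitive collections (19):

  {3,9}:  v_{3} + v_{9} = 0 ; sig = (2;())
  {7,11}:  v_{7} + v_{11} = 0 ; sig = (2;())
  {1,10}:  v_{1} + v_{10} = v_{6} ; sig = (2;(1))
  {4,7}:  v_{4} + v_{7} = v_{10} ; sig = (2;(1))
  {10,11}:  v_{10} + v_{11} = v_{4} ; sig = (2;(1))
  {0,2}:  v_{0} + v_{2} = v_{1} + v_{7} ; sig = (2;(1,1))
  {1,4}:  v_{1} + v_{4} = v_{6} + v_{11} ; sig = (2;(1,1))
  {0,11}:  v_{0} + v_{11} = v_{1} + v_{6} + v_{8} ; sig = (2;(1,1,1))
  {2,5}:  v_{2} + v_{5} = v_{3} + v_{4} + v_{11} ; sig = (2;(1,1,1))
  {5,7}:  v_{5} + v_{7} = v_{3} + v_{4} + v_{6} + v_{8} ; sig = (2;(1,1,1,1))
  {5,9}:  v_{5} + v_{9} = v_{4} + v_{6} + v_{8} + v_{11} ; sig = (2;(1,1,1,1))
  {5,10}:  v_{5} + v_{10} = v_{3} + 2·v_{4} + v_{6} + v_{8} ; sig = (2;(1,1,1,2))
  {0,10}:  v_{0} + v_{10} = 2·v_{6} + v_{7} + v_{8} ; sig = (2;(1,1,2))
  {1,5}:  v_{1} + v_{5} = v_{3} + 2·v_{6} + v_{8} + 2·v_{11} ; sig = (2;(1,1,2,2))
  {0,5}:  v_{0} + v_{5} = v_{3} + 3·v_{6} + 2·v_{8} + v_{11} ; sig = (2;(1,1,2,3))
  {0,4}:  v_{0} + v_{4} = 2·v_{6} + v_{8} ; sig = (2;(1,2))
  {2,6,8}:  v_{2} + v_{6} + v_{8} = 0 ; sig = (3;())
  {1,6,7,8}:  v_{1} + v_{6} + v_{7} + v_{8} = v_{0} ; sig = (4;(1))
  {3,4,6,8,11}:  v_{3} + v_{4} + v_{6} + v_{8} + v_{11} = v_{5} ; sig = (5;(1))

Signatures (|P|; sorted positive RHS coefficients), sorted:
    (2;())
    (2;())
    (2;(1))
    (2;(1))
    (2;(1))
    (2;(1,1))
    (2;(1,1))
    (2;(1,1,1))
    (2;(1,1,1))
    (2;(1,1,1,1))
    (2;(1,1,1,1))
    (2;(1,1,1,2))
    (2;(1,1,2))
    (2;(1,1,2,2))
    (2;(1,1,2,3))
    (2;(1,2))
    (3;())
    (4;(1))
    (5;(1))


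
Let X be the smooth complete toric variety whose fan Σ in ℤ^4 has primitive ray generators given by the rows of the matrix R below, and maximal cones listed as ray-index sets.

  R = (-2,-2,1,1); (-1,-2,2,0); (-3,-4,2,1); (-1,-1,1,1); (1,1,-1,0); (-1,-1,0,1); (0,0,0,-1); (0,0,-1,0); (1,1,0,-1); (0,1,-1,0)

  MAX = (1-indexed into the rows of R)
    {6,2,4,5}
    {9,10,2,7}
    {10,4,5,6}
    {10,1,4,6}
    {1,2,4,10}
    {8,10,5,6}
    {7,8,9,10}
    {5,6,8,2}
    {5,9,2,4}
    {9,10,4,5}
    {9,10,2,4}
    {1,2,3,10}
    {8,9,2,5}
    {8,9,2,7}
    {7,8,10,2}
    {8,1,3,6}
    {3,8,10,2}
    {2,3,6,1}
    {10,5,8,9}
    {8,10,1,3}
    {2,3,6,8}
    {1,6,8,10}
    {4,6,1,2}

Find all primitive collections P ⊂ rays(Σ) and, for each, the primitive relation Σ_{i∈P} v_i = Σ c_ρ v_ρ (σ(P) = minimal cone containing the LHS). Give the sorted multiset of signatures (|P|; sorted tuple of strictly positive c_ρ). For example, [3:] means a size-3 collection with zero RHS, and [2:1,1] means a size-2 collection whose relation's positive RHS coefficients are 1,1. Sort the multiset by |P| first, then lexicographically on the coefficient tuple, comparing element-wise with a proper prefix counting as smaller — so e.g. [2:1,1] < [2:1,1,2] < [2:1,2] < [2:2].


17 minimal non-faces of Δ(Σ) (on 10 rays):

  P={6,9}:  v_{6} + v_{9} = 0  ⟹  sig = [2:]
  P={1,5}:  v_{1} + v_{5} = v_{6}  ⟹  sig = [2:1]
  P={4,8}:  v_{4} + v_{8} = v_{6}  ⟹  sig = [2:1]
  P={1,9}:  v_{1} + v_{9} = v_{2} + v_{10}  ⟹  sig = [2:1,1]
  P={4,7}:  v_{4} + v_{7} = v_{2} + v_{10}  ⟹  sig = [2:1,1]
  P={5,7}:  v_{5} + v_{7} = v_{8} + v_{9}  ⟹  sig = [2:1,1]
  P={3,4}:  v_{3} + v_{4} = v_{1} + v_{2} + v_{6}  ⟹  sig = [2:1,1,1]
  P={3,5}:  v_{3} + v_{5} = v_{2} + v_{6} + v_{8}  ⟹  sig = [2:1,1,1]
  P={6,7}:  v_{6} + v_{7} = v_{2} + v_{8} + v_{10}  ⟹  sig = [2:1,1,1]
  P={3,9}:  v_{3} + v_{9} = 2·v_{2} + v_{8} + v_{10}  ⟹  sig = [2:1,1,2]
  P={1,7}:  v_{1} + v_{7} = 2·v_{2} + v_{8} + 2·v_{10}  ⟹  sig = [2:1,2,2]
  P={3,7}:  v_{3} + v_{7} = 3·v_{2} + 2·v_{8} + 2·v_{10}  ⟹  sig = [2:2,2,3]
  P={2,5,10}:  v_{2} + v_{5} + v_{10} = 0  ⟹  sig = [3:]
  P={1,2,8}:  v_{1} + v_{2} + v_{8} = v_{3}  ⟹  sig = [3:1]
  P={2,6,10}:  v_{2} + v_{6} + v_{10} = v_{1}  ⟹  sig = [3:1]
  P={3,6,10}:  v_{3} + v_{6} + v_{10} = 2·v_{1} + v_{8}  ⟹  sig = [3:1,2]
  P={2,8,9,10}:  v_{2} + v_{8} + v_{9} + v_{10} = v_{7}  ⟹  sig = [4:1]

Hence PRS(X_Σ) =
    [2:]
    [2:1]
    [2:1]
    [2:1,1]
    [2:1,1]
    [2:1,1]
    [2:1,1,1]
    [2:1,1,1]
    [2:1,1,1]
    [2:1,1,2]
    [2:1,2,2]
    [2:2,2,3]
    [3:]
    [3:1]
    [3:1]
    [3:1,2]
    [4:1]
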